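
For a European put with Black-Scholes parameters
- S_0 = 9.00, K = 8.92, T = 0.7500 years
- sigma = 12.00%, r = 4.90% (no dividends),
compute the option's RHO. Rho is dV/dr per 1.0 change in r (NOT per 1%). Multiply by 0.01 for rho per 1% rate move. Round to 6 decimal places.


d1 = 0.4915043535; d2 = 0.3875813050
phi(d1) = 0.3535512597; exp(-qT) = 1.0000000000; exp(-rT) = 0.9639170845
N(-d2) = 0.3491629530
Rho = -K*T*exp(-rT)*N(-d2) = -8.9200 * 0.7500 * 0.9639170845 * 0.3491629530 = -2.251614

Answer: Rho = -2.251614


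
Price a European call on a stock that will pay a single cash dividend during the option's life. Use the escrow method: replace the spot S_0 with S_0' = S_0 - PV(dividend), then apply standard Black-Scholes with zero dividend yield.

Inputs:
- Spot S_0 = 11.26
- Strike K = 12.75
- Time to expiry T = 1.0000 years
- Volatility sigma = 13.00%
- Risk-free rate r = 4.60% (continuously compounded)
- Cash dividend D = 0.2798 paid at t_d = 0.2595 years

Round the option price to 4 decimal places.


PV(D) = D * exp(-r * t_d) = 0.2798 * 0.98813396 = 0.27647988
S_0' = S_0 - PV(D) = 11.2600 - 0.27647988 = 10.98352012
d1 = (ln(S_0'/K) + (r + sigma^2/2)*T) / (sigma*sqrt(T)) = -0.72834841
d2 = d1 - sigma*sqrt(T) = -0.85834841
exp(-rT) = 0.95504196
N(d1) = 0.23320017; N(d2) = 0.19535005
C = S_0' * N(d1) - K * exp(-rT) * N(d2) = 10.98352012 * 0.23320017 - 12.7500 * 0.95504196 * 0.19535005 = 0.1826

Answer: Price = 0.1826


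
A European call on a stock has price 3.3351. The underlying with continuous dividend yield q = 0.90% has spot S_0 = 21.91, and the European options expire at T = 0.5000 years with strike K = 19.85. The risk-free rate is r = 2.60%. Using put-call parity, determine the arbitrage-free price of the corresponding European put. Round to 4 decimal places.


Put-call parity: C - P = S_0 * exp(-qT) - K * exp(-rT).
S_0 * exp(-qT) = 21.9100 * 0.99551011 = 21.81162651
K * exp(-rT) = 19.8500 * 0.98708414 = 19.59362008
P = C - S*exp(-qT) + K*exp(-rT)
P = 3.3351 - 21.81162651 + 19.59362008 = 1.1171

Answer: Put price = 1.1171


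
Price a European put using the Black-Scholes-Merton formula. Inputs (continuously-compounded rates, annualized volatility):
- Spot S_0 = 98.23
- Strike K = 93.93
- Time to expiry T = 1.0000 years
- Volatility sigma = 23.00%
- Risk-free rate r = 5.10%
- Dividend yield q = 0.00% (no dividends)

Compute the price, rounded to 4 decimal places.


d1 = (ln(S/K) + (r - q + 0.5*sigma^2) * T) / (sigma * sqrt(T)) = 0.53135584
d2 = d1 - sigma * sqrt(T) = 0.30135584
exp(-rT) = 0.95027867; exp(-qT) = 1.00000000
P = K * exp(-rT) * N(-d2) - S_0 * exp(-qT) * N(-d1)
N(-d1) = 0.29758611; N(-d2) = 0.38157158
P = 93.9300 * 0.95027867 * 0.38157158 - 98.2300 * 1.00000000 * 0.29758611 = 4.8271

Answer: Price = 4.8271


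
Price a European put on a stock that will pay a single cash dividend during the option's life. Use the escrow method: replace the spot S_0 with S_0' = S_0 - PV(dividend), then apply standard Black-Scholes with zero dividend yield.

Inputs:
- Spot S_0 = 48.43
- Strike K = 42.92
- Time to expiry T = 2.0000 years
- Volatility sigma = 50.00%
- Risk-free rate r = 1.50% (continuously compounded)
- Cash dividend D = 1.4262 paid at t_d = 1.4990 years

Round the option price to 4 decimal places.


Answer: Price = 9.7343

Derivation:
PV(D) = D * exp(-r * t_d) = 1.4262 * 0.97776590 = 1.39448973
S_0' = S_0 - PV(D) = 48.4300 - 1.39448973 = 47.03551027
d1 = (ln(S_0'/K) + (r + sigma^2/2)*T) / (sigma*sqrt(T)) = 0.52547217
d2 = d1 - sigma*sqrt(T) = -0.18163461
exp(-rT) = 0.97044553
N(-d1) = 0.29962750; N(-d2) = 0.57206526
P = K * exp(-rT) * N(-d2) - S_0' * N(-d1) = 42.9200 * 0.97044553 * 0.57206526 - 47.03551027 * 0.29962750 = 9.7343


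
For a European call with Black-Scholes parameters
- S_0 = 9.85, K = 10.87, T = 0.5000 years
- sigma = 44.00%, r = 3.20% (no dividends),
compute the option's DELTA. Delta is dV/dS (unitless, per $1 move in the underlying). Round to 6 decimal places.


Answer: Delta = 0.456318

Derivation:
d1 = -0.1097148359; d2 = -0.4208418196
phi(d1) = 0.3965483887; exp(-qT) = 1.0000000000; exp(-rT) = 0.9841273201
N(d1) = 0.4563177671
Delta = exp(-qT) * N(d1) = 1.0000000000 * 0.4563177671 = 0.456318


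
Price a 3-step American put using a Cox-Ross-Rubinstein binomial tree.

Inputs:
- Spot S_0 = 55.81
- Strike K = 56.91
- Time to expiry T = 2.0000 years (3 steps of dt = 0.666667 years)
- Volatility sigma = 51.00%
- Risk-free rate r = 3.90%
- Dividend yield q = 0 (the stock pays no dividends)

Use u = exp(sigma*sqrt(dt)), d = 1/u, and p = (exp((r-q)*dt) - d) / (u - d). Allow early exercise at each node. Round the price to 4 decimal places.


dt = T/N = 0.666667
u = exp(sigma*sqrt(dt)) = 1.516512; d = 1/u = 0.659408
p = (exp((r-q)*dt) - d) / (u - d) = 0.428108
Discount per step: exp(-r*dt) = 0.974335
Stock lattice S(k, i) with i counting down-moves:
  k=0: S(0,0) = 55.8100
  k=1: S(1,0) = 84.6366; S(1,1) = 36.8015
  k=2: S(2,0) = 128.3524; S(2,1) = 55.8100; S(2,2) = 24.2672
  k=3: S(3,0) = 194.6480; S(3,1) = 84.6366; S(3,2) = 36.8015; S(3,3) = 16.0020
Terminal payoffs V(N, i) = max(K - S_T, 0):
  V(3,0) = 0.000000; V(3,1) = 0.000000; V(3,2) = 20.108456; V(3,3) = 40.908007
Backward induction: V(k, i) = exp(-r*dt) * [p * V(k+1, i) + (1-p) * V(k+1, i+1)]; then take max(V_cont, immediate exercise) for American.
  V(2,0) = exp(-r*dt) * [p*0.000000 + (1-p)*0.000000] = 0.000000; exercise = 0.000000; V(2,0) = max -> 0.000000
  V(2,1) = exp(-r*dt) * [p*0.000000 + (1-p)*20.108456] = 11.204726; exercise = 1.100000; V(2,1) = max -> 11.204726
  V(2,2) = exp(-r*dt) * [p*20.108456 + (1-p)*40.908007] = 31.182188; exercise = 32.642778; V(2,2) = max -> 32.642778
  V(1,0) = exp(-r*dt) * [p*0.000000 + (1-p)*11.204726] = 6.243437; exercise = 0.000000; V(1,0) = max -> 6.243437
  V(1,1) = exp(-r*dt) * [p*11.204726 + (1-p)*32.642778] = 22.862754; exercise = 20.108456; V(1,1) = max -> 22.862754
  V(0,0) = exp(-r*dt) * [p*6.243437 + (1-p)*22.862754] = 15.343726; exercise = 1.100000; V(0,0) = max -> 15.343726

Answer: Price = V(0,0) = 15.3437


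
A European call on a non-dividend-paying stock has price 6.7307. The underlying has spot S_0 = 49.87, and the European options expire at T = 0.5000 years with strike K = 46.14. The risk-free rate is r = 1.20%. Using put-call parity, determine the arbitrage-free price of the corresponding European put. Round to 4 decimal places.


Put-call parity: C - P = S_0 * exp(-qT) - K * exp(-rT).
S_0 * exp(-qT) = 49.8700 * 1.00000000 = 49.87000000
K * exp(-rT) = 46.1400 * 0.99401796 = 45.86398886
P = C - S*exp(-qT) + K*exp(-rT)
P = 6.7307 - 49.87000000 + 45.86398886 = 2.7247

Answer: Put price = 2.7247


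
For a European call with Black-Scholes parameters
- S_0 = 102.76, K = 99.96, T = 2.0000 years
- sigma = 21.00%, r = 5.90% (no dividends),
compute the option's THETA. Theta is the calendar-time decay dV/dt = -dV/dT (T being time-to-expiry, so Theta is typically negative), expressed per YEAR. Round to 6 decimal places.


Answer: Theta = -5.803638

Derivation:
d1 = 0.6388408954; d2 = 0.3418560473
phi(d1) = 0.3253032750; exp(-qT) = 1.0000000000; exp(-rT) = 0.8886960526
Theta = -S*exp(-qT)*phi(d1)*sigma/(2*sqrt(T)) - r*K*exp(-rT)*N(d2) + q*S*exp(-qT)*N(d1)
N(d1) = 0.7385367794; N(d2) = 0.6337703859; sqrt(T) = 1.4142135624
Term 1 = -102.7600 * 1.0000000000 * 0.3253032750 * 0.2100 / (2 * 1.4142135624) = -2.4819145919
Term 2 = -0.0590 * 99.9600 * 0.8886960526 * 0.6337703859 = -3.3217232962
Term 3 = 0 (no dividend yield, q = 0)
Theta = -2.4819145919 + (-3.3217232962) + (0.0000000000) = -5.803638


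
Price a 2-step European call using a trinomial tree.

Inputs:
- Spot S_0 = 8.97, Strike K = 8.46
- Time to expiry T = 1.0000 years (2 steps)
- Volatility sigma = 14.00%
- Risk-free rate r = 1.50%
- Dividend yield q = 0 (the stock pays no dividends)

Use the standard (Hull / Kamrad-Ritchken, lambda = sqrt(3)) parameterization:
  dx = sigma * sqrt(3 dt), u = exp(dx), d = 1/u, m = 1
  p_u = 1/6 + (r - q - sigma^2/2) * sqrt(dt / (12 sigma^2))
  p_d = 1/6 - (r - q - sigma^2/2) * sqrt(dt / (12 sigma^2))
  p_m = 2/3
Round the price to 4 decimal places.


Answer: Price = V(0,0) = 0.8769

Derivation:
dt = T/N = 0.500000; dx = sigma*sqrt(3*dt) = 0.171464
u = exp(dx) = 1.187042; d = 1/u = 0.842430
p_u = 0.174248, p_m = 0.666667, p_d = 0.159085
Discount per step: exp(-r*dt) = 0.992528
Stock lattice S(k, j) with j the centered position index:
  k=0: S(0,+0) = 8.9700
  k=1: S(1,-1) = 7.5566; S(1,+0) = 8.9700; S(1,+1) = 10.6478
  k=2: S(2,-2) = 6.3659; S(2,-1) = 7.5566; S(2,+0) = 8.9700; S(2,+1) = 10.6478; S(2,+2) = 12.6393
Terminal payoffs V(N, j) = max(S_T - K, 0):
  V(2,-2) = 0.000000; V(2,-1) = 0.000000; V(2,+0) = 0.510000; V(2,+1) = 2.187764; V(2,+2) = 4.179341
Backward induction: V(k, j) = exp(-r*dt) * [p_u * V(k+1, j+1) + p_m * V(k+1, j) + p_d * V(k+1, j-1)]
  V(1,-1) = exp(-r*dt) * [p_u*0.510000 + p_m*0.000000 + p_d*0.000000] = 0.088203
  V(1,+0) = exp(-r*dt) * [p_u*2.187764 + p_m*0.510000 + p_d*0.000000] = 0.715826
  V(1,+1) = exp(-r*dt) * [p_u*4.179341 + p_m*2.187764 + p_d*0.510000] = 2.250941
  V(0,+0) = exp(-r*dt) * [p_u*2.250941 + p_m*0.715826 + p_d*0.088203] = 0.876870


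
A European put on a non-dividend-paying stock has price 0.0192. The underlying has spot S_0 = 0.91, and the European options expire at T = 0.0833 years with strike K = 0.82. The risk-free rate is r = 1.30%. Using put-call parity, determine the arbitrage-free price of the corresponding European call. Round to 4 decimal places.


Answer: Call price = 0.1101

Derivation:
Put-call parity: C - P = S_0 * exp(-qT) - K * exp(-rT).
S_0 * exp(-qT) = 0.9100 * 1.00000000 = 0.91000000
K * exp(-rT) = 0.8200 * 0.99891769 = 0.81911250
C = P + S*exp(-qT) - K*exp(-rT)
C = 0.0192 + 0.91000000 - 0.81911250 = 0.1101


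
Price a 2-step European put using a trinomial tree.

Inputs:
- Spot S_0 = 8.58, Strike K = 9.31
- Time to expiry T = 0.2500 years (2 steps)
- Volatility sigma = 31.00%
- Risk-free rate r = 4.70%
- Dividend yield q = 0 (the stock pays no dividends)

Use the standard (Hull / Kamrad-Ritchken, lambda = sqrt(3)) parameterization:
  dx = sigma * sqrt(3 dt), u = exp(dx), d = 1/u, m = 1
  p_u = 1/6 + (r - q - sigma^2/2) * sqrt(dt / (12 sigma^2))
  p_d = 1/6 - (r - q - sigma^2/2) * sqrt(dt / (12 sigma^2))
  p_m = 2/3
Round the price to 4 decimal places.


dt = T/N = 0.125000; dx = sigma*sqrt(3*dt) = 0.189835
u = exp(dx) = 1.209051; d = 1/u = 0.827095
p_u = 0.166321, p_m = 0.666667, p_d = 0.167012
Discount per step: exp(-r*dt) = 0.994142
Stock lattice S(k, j) with j the centered position index:
  k=0: S(0,+0) = 8.5800
  k=1: S(1,-1) = 7.0965; S(1,+0) = 8.5800; S(1,+1) = 10.3737
  k=2: S(2,-2) = 5.8695; S(2,-1) = 7.0965; S(2,+0) = 8.5800; S(2,+1) = 10.3737; S(2,+2) = 12.5423
Terminal payoffs V(N, j) = max(K - S_T, 0):
  V(2,-2) = 3.440538; V(2,-1) = 2.213523; V(2,+0) = 0.730000; V(2,+1) = 0.000000; V(2,+2) = 0.000000
Backward induction: V(k, j) = exp(-r*dt) * [p_u * V(k+1, j+1) + p_m * V(k+1, j) + p_d * V(k+1, j-1)]
  V(1,-1) = exp(-r*dt) * [p_u*0.730000 + p_m*2.213523 + p_d*3.440538] = 2.158987
  V(1,+0) = exp(-r*dt) * [p_u*0.000000 + p_m*0.730000 + p_d*2.213523] = 0.851336
  V(1,+1) = exp(-r*dt) * [p_u*0.000000 + p_m*0.000000 + p_d*0.730000] = 0.121205
  V(0,+0) = exp(-r*dt) * [p_u*0.121205 + p_m*0.851336 + p_d*2.158987] = 0.942739

Answer: Price = V(0,0) = 0.9427


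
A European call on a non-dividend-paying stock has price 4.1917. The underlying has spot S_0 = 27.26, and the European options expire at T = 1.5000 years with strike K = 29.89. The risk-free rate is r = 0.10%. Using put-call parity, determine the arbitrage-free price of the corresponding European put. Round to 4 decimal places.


Answer: Put price = 6.7769

Derivation:
Put-call parity: C - P = S_0 * exp(-qT) - K * exp(-rT).
S_0 * exp(-qT) = 27.2600 * 1.00000000 = 27.26000000
K * exp(-rT) = 29.8900 * 0.99850112 = 29.84519861
P = C - S*exp(-qT) + K*exp(-rT)
P = 4.1917 - 27.26000000 + 29.84519861 = 6.7769


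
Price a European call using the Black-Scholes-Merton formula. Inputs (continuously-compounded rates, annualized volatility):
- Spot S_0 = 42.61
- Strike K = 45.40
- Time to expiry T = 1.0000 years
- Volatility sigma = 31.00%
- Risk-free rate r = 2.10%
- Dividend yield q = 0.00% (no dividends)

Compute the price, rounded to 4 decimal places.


d1 = (ln(S/K) + (r - q + 0.5*sigma^2) * T) / (sigma * sqrt(T)) = 0.01815117
d2 = d1 - sigma * sqrt(T) = -0.29184883
exp(-rT) = 0.97921896; exp(-qT) = 1.00000000
C = S_0 * exp(-qT) * N(d1) - K * exp(-rT) * N(d2)
N(d1) = 0.50724087; N(d2) = 0.38520110
C = 42.6100 * 1.00000000 * 0.50724087 - 45.4000 * 0.97921896 * 0.38520110 = 4.4888

Answer: Price = 4.4888


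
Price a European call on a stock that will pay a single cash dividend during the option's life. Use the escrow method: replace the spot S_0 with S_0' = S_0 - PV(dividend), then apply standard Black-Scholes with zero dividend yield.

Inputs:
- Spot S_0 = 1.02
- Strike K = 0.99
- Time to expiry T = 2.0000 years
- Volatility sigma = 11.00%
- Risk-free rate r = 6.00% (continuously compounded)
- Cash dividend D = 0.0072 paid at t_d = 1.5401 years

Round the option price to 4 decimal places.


PV(D) = D * exp(-r * t_d) = 0.0072 * 0.91173491 = 0.00656449
S_0' = S_0 - PV(D) = 1.0200 - 0.00656449 = 1.01343551
d1 = (ln(S_0'/K) + (r + sigma^2/2)*T) / (sigma*sqrt(T)) = 0.99956864
d2 = d1 - sigma*sqrt(T) = 0.84400515
exp(-rT) = 0.88692044
N(d1) = 0.84124035; N(d2) = 0.80066674
C = S_0' * N(d1) - K * exp(-rT) * N(d2) = 1.01343551 * 0.84124035 - 0.9900 * 0.88692044 * 0.80066674 = 0.1495

Answer: Price = 0.1495


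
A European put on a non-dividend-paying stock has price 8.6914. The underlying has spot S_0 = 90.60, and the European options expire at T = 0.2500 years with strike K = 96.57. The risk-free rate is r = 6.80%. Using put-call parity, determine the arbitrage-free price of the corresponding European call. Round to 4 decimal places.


Answer: Call price = 4.3492

Derivation:
Put-call parity: C - P = S_0 * exp(-qT) - K * exp(-rT).
S_0 * exp(-qT) = 90.6000 * 1.00000000 = 90.60000000
K * exp(-rT) = 96.5700 * 0.98314368 = 94.94218563
C = P + S*exp(-qT) - K*exp(-rT)
C = 8.6914 + 90.60000000 - 94.94218563 = 4.3492


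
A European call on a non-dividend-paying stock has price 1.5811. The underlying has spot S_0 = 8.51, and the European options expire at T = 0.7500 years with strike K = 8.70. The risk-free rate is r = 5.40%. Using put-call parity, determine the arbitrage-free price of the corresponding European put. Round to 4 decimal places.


Put-call parity: C - P = S_0 * exp(-qT) - K * exp(-rT).
S_0 * exp(-qT) = 8.5100 * 1.00000000 = 8.51000000
K * exp(-rT) = 8.7000 * 0.96030916 = 8.35468973
P = C - S*exp(-qT) + K*exp(-rT)
P = 1.5811 - 8.51000000 + 8.35468973 = 1.4258

Answer: Put price = 1.4258


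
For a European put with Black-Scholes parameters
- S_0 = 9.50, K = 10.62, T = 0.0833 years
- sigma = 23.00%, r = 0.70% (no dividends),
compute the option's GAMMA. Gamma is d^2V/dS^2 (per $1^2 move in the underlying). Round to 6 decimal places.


d1 = -1.6369020408; d2 = -1.7032840413
phi(d1) = 0.1044901282; exp(-qT) = 1.0000000000; exp(-rT) = 0.9994170700
Gamma = exp(-qT) * phi(d1) / (S * sigma * sqrt(T)) = 1.0000000000 * 0.1044901282 / (9.5000 * 0.2300 * 0.2886173938) = 0.165692

Answer: Gamma = 0.165692


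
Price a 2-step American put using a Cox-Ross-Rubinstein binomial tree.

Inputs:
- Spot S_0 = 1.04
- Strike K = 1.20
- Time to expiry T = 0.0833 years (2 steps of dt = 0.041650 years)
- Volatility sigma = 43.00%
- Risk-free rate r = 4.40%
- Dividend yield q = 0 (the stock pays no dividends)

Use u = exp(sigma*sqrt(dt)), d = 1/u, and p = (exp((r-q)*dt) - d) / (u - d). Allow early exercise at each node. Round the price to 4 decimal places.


dt = T/N = 0.041650
u = exp(sigma*sqrt(dt)) = 1.091722; d = 1/u = 0.915985
p = (exp((r-q)*dt) - d) / (u - d) = 0.488513
Discount per step: exp(-r*dt) = 0.998169
Stock lattice S(k, i) with i counting down-moves:
  k=0: S(0,0) = 1.0400
  k=1: S(1,0) = 1.1354; S(1,1) = 0.9526
  k=2: S(2,0) = 1.2395; S(2,1) = 1.0400; S(2,2) = 0.8726
Terminal payoffs V(N, i) = max(K - S_T, 0):
  V(2,0) = 0.000000; V(2,1) = 0.160000; V(2,2) = 0.327411
Backward induction: V(k, i) = exp(-r*dt) * [p * V(k+1, i) + (1-p) * V(k+1, i+1)]; then take max(V_cont, immediate exercise) for American.
  V(1,0) = exp(-r*dt) * [p*0.000000 + (1-p)*0.160000] = 0.081688; exercise = 0.064610; V(1,0) = max -> 0.081688
  V(1,1) = exp(-r*dt) * [p*0.160000 + (1-p)*0.327411] = 0.245179; exercise = 0.247376; V(1,1) = max -> 0.247376
  V(0,0) = exp(-r*dt) * [p*0.081688 + (1-p)*0.247376] = 0.166131; exercise = 0.160000; V(0,0) = max -> 0.166131

Answer: Price = V(0,0) = 0.1661


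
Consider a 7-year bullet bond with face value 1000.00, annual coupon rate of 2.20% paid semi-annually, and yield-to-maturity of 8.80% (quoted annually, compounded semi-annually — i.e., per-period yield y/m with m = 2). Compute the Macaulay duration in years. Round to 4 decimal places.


Coupon per period c = face * coupon_rate / m = 11.000000
Periods per year m = 2; per-period yield y/m = 0.044000
Number of cashflows N = 14
Cashflows (t years, CF_t, discount factor 1/(1+y/m)^(m*t), PV):
  t = 0.5000: CF_t = 11.000000, DF = 0.957854, PV = 10.536398
  t = 1.0000: CF_t = 11.000000, DF = 0.917485, PV = 10.092336
  t = 1.5000: CF_t = 11.000000, DF = 0.878817, PV = 9.666988
  t = 2.0000: CF_t = 11.000000, DF = 0.841779, PV = 9.259567
  t = 2.5000: CF_t = 11.000000, DF = 0.806302, PV = 8.869317
  t = 3.0000: CF_t = 11.000000, DF = 0.772320, PV = 8.495515
  t = 3.5000: CF_t = 11.000000, DF = 0.739770, PV = 8.137466
  t = 4.0000: CF_t = 11.000000, DF = 0.708592, PV = 7.794508
  t = 4.5000: CF_t = 11.000000, DF = 0.678728, PV = 7.466004
  t = 5.0000: CF_t = 11.000000, DF = 0.650122, PV = 7.151344
  t = 5.5000: CF_t = 11.000000, DF = 0.622722, PV = 6.849947
  t = 6.0000: CF_t = 11.000000, DF = 0.596477, PV = 6.561252
  t = 6.5000: CF_t = 11.000000, DF = 0.571339, PV = 6.284724
  t = 7.0000: CF_t = 1011.000000, DF = 0.547259, PV = 553.278984
Price P = sum_t PV_t = 660.444350
Macaulay numerator sum_t t * PV_t:
  t * PV_t at t = 0.5000: 5.268199
  t * PV_t at t = 1.0000: 10.092336
  t * PV_t at t = 1.5000: 14.500482
  t * PV_t at t = 2.0000: 18.519135
  t * PV_t at t = 2.5000: 22.173293
  t * PV_t at t = 3.0000: 25.486544
  t * PV_t at t = 3.5000: 28.481131
  t * PV_t at t = 4.0000: 31.178031
  t * PV_t at t = 4.5000: 33.597016
  t * PV_t at t = 5.0000: 35.756722
  t * PV_t at t = 5.5000: 37.674708
  t * PV_t at t = 6.0000: 39.367510
  t * PV_t at t = 6.5000: 40.850705
  t * PV_t at t = 7.0000: 3872.952890
Macaulay duration D = (sum_t t * PV_t) / P = 4215.898703 / 660.444350 = 6.383428

Answer: Macaulay duration = 6.3834 years


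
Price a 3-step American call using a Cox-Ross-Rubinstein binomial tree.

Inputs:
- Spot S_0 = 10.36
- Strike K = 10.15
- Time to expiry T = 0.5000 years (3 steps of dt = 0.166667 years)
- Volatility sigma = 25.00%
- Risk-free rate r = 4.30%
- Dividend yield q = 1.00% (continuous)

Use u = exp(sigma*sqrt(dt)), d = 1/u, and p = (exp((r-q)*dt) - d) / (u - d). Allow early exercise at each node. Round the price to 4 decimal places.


Answer: Price = V(0,0) = 0.9711

Derivation:
dt = T/N = 0.166667
u = exp(sigma*sqrt(dt)) = 1.107452; d = 1/u = 0.902974
p = (exp((r-q)*dt) - d) / (u - d) = 0.501478
Discount per step: exp(-r*dt) = 0.992859
Stock lattice S(k, i) with i counting down-moves:
  k=0: S(0,0) = 10.3600
  k=1: S(1,0) = 11.4732; S(1,1) = 9.3548
  k=2: S(2,0) = 12.7060; S(2,1) = 10.3600; S(2,2) = 8.4471
  k=3: S(3,0) = 14.0713; S(3,1) = 11.4732; S(3,2) = 9.3548; S(3,3) = 7.6275
Terminal payoffs V(N, i) = max(S_T - K, 0):
  V(3,0) = 3.921317; V(3,1) = 1.323205; V(3,2) = 0.000000; V(3,3) = 0.000000
Backward induction: V(k, i) = exp(-r*dt) * [p * V(k+1, i) + (1-p) * V(k+1, i+1)]; then take max(V_cont, immediate exercise) for American.
  V(2,0) = exp(-r*dt) * [p*3.921317 + (1-p)*1.323205] = 2.607349; exercise = 2.556026; V(2,0) = max -> 2.607349
  V(2,1) = exp(-r*dt) * [p*1.323205 + (1-p)*0.000000] = 0.658820; exercise = 0.210000; V(2,1) = max -> 0.658820
  V(2,2) = exp(-r*dt) * [p*0.000000 + (1-p)*0.000000] = 0.000000; exercise = 0.000000; V(2,2) = max -> 0.000000
  V(1,0) = exp(-r*dt) * [p*2.607349 + (1-p)*0.658820] = 1.624283; exercise = 1.323205; V(1,0) = max -> 1.624283
  V(1,1) = exp(-r*dt) * [p*0.658820 + (1-p)*0.000000] = 0.328025; exercise = 0.000000; V(1,1) = max -> 0.328025
  V(0,0) = exp(-r*dt) * [p*1.624283 + (1-p)*0.328025] = 0.971086; exercise = 0.210000; V(0,0) = max -> 0.971086


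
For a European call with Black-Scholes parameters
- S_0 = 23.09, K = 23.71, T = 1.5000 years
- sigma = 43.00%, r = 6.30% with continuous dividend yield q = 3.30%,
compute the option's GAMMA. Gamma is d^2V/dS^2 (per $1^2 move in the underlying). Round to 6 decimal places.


Answer: Gamma = 0.029863

Derivation:
d1 = 0.2984536597; d2 = -0.2281866350
phi(d1) = 0.3815643269; exp(-qT) = 0.9517051581; exp(-rT) = 0.9098277346
Gamma = exp(-qT) * phi(d1) / (S * sigma * sqrt(T)) = 0.9517051581 * 0.3815643269 / (23.0900 * 0.4300 * 1.2247448714) = 0.029863


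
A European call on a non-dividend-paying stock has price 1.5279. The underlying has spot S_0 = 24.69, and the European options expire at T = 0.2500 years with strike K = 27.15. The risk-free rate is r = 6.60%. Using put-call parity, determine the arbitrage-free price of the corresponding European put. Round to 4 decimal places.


Put-call parity: C - P = S_0 * exp(-qT) - K * exp(-rT).
S_0 * exp(-qT) = 24.6900 * 1.00000000 = 24.69000000
K * exp(-rT) = 27.1500 * 0.98363538 = 26.70570055
P = C - S*exp(-qT) + K*exp(-rT)
P = 1.5279 - 24.69000000 + 26.70570055 = 3.5436

Answer: Put price = 3.5436


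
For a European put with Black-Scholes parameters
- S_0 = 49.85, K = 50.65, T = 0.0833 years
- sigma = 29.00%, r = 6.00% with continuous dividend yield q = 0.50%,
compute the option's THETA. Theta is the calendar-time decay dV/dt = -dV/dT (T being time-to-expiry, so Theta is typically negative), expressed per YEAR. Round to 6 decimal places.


d1 = -0.0936267476; d2 = -0.1773257918
phi(d1) = 0.3971975492; exp(-qT) = 0.9995835867; exp(-rT) = 0.9950144692
Theta = -S*exp(-qT)*phi(d1)*sigma/(2*sqrt(T)) + r*K*exp(-rT)*N(-d2) - q*S*exp(-qT)*N(-d1)
N(-d1) = 0.5372971693; N(-d2) = 0.5703737536; sqrt(T) = 0.2886173938
Term 1 = -49.8500 * 0.9995835867 * 0.3971975492 * 0.2900 / (2 * 0.2886173938) = -9.9434327455
Term 2 = 0.0600 * 50.6500 * 0.9950144692 * 0.5703737536 = 1.7247240884
Term 3 = -0.0050 * 49.8500 * 0.9995835867 * 0.5372971693 = -0.1338655528
Theta = -9.9434327455 + (1.7247240884) + (-0.1338655528) = -8.352574

Answer: Theta = -8.352574


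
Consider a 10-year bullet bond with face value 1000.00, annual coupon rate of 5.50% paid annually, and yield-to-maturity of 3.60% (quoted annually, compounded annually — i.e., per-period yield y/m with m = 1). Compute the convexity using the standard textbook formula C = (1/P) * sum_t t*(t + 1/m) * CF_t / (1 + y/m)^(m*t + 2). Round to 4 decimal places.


Answer: Convexity = 77.0357

Derivation:
Coupon per period c = face * coupon_rate / m = 55.000000
Periods per year m = 1; per-period yield y/m = 0.036000
Number of cashflows N = 10
Cashflows (t years, CF_t, discount factor 1/(1+y/m)^(m*t), PV):
  t = 1.0000: CF_t = 55.000000, DF = 0.965251, PV = 53.088803
  t = 2.0000: CF_t = 55.000000, DF = 0.931709, PV = 51.244018
  t = 3.0000: CF_t = 55.000000, DF = 0.899333, PV = 49.463338
  t = 4.0000: CF_t = 55.000000, DF = 0.868082, PV = 47.744535
  t = 5.0000: CF_t = 55.000000, DF = 0.837917, PV = 46.085458
  t = 6.0000: CF_t = 55.000000, DF = 0.808801, PV = 44.484033
  t = 7.0000: CF_t = 55.000000, DF = 0.780696, PV = 42.938256
  t = 8.0000: CF_t = 55.000000, DF = 0.753567, PV = 41.446193
  t = 9.0000: CF_t = 55.000000, DF = 0.727381, PV = 40.005978
  t = 10.0000: CF_t = 1055.000000, DF = 0.702106, PV = 740.721423
Price P = sum_t PV_t = 1157.222037
Convexity numerator sum_t t*(t + 1/m) * CF_t / (1+y/m)^(m*t + 2):
  t = 1.0000: term = 98.926676
  t = 2.0000: term = 286.467210
  t = 3.0000: term = 553.025502
  t = 4.0000: term = 889.680666
  t = 5.0000: term = 1288.147682
  t = 6.0000: term = 1740.740111
  t = 7.0000: term = 2240.334763
  t = 8.0000: term = 2780.338233
  t = 9.0000: term = 3354.655204
  t = 10.0000: term = 75915.084519
Convexity = (1/P) * sum = 89147.400566 / 1157.222037 = 77.035692


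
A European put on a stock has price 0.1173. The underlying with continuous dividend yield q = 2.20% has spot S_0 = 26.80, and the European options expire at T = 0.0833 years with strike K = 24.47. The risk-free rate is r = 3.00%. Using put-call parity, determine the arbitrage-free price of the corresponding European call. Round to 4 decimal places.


Answer: Call price = 2.4593

Derivation:
Put-call parity: C - P = S_0 * exp(-qT) - K * exp(-rT).
S_0 * exp(-qT) = 26.8000 * 0.99816908 = 26.75093130
K * exp(-rT) = 24.4700 * 0.99750412 = 24.40892581
C = P + S*exp(-qT) - K*exp(-rT)
C = 0.1173 + 26.75093130 - 24.40892581 = 2.4593


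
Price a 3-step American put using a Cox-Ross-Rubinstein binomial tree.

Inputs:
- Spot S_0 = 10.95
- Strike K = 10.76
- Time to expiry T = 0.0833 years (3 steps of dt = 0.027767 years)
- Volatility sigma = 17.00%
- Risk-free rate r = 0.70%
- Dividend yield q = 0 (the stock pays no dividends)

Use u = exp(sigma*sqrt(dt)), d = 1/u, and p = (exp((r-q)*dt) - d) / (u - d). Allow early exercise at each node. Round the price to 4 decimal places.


Answer: Price = V(0,0) = 0.1339

Derivation:
dt = T/N = 0.027767
u = exp(sigma*sqrt(dt)) = 1.028733; d = 1/u = 0.972070
p = (exp((r-q)*dt) - d) / (u - d) = 0.496349
Discount per step: exp(-r*dt) = 0.999806
Stock lattice S(k, i) with i counting down-moves:
  k=0: S(0,0) = 10.9500
  k=1: S(1,0) = 11.2646; S(1,1) = 10.6442
  k=2: S(2,0) = 11.5883; S(2,1) = 10.9500; S(2,2) = 10.3469
  k=3: S(3,0) = 11.9212; S(3,1) = 11.2646; S(3,2) = 10.6442; S(3,3) = 10.0579
Terminal payoffs V(N, i) = max(K - S_T, 0):
  V(3,0) = 0.000000; V(3,1) = 0.000000; V(3,2) = 0.115836; V(3,3) = 0.702119
Backward induction: V(k, i) = exp(-r*dt) * [p * V(k+1, i) + (1-p) * V(k+1, i+1)]; then take max(V_cont, immediate exercise) for American.
  V(2,0) = exp(-r*dt) * [p*0.000000 + (1-p)*0.000000] = 0.000000; exercise = 0.000000; V(2,0) = max -> 0.000000
  V(2,1) = exp(-r*dt) * [p*0.000000 + (1-p)*0.115836] = 0.058329; exercise = 0.000000; V(2,1) = max -> 0.058329
  V(2,2) = exp(-r*dt) * [p*0.115836 + (1-p)*0.702119] = 0.411038; exercise = 0.413129; V(2,2) = max -> 0.413129
  V(1,0) = exp(-r*dt) * [p*0.000000 + (1-p)*0.058329] = 0.029372; exercise = 0.000000; V(1,0) = max -> 0.029372
  V(1,1) = exp(-r*dt) * [p*0.058329 + (1-p)*0.413129] = 0.236979; exercise = 0.115836; V(1,1) = max -> 0.236979
  V(0,0) = exp(-r*dt) * [p*0.029372 + (1-p)*0.236979] = 0.133907; exercise = 0.000000; V(0,0) = max -> 0.133907


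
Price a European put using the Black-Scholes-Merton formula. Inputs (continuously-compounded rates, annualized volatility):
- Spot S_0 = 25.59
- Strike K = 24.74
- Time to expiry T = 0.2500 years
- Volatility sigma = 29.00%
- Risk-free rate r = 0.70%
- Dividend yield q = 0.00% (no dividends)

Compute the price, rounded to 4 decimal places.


Answer: Price = 1.0499

Derivation:
d1 = (ln(S/K) + (r - q + 0.5*sigma^2) * T) / (sigma * sqrt(T)) = 0.31753644
d2 = d1 - sigma * sqrt(T) = 0.17253644
exp(-rT) = 0.99825153; exp(-qT) = 1.00000000
P = K * exp(-rT) * N(-d2) - S_0 * exp(-qT) * N(-d1)
N(-d1) = 0.37541830; N(-d2) = 0.43150791
P = 24.7400 * 0.99825153 * 0.43150791 - 25.5900 * 1.00000000 * 0.37541830 = 1.0499


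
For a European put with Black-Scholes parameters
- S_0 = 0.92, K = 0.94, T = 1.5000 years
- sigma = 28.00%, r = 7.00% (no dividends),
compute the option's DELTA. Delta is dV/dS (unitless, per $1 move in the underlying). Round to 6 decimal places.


d1 = 0.4149371319; d2 = 0.0720085679
phi(d1) = 0.3660355040; exp(-qT) = 1.0000000000; exp(-rT) = 0.9003245226
N(-d1) = 0.3390939632
Delta = -exp(-qT) * N(-d1) = -1.0000000000 * 0.3390939632 = -0.339094

Answer: Delta = -0.339094


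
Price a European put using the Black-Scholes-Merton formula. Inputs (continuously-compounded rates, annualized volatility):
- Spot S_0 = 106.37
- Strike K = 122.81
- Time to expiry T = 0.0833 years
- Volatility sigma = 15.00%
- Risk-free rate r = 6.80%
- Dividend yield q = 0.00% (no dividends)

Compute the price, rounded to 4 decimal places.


d1 = (ln(S/K) + (r - q + 0.5*sigma^2) * T) / (sigma * sqrt(T)) = -3.16713040
d2 = d1 - sigma * sqrt(T) = -3.21042301
exp(-rT) = 0.99435161; exp(-qT) = 1.00000000
P = K * exp(-rT) * N(-d2) - S_0 * exp(-qT) * N(-d1)
N(-d1) = 0.99923024; N(-d2) = 0.99933730
P = 122.8100 * 0.99435161 * 0.99933730 - 106.3700 * 1.00000000 * 0.99923024 = 15.7473

Answer: Price = 15.7473


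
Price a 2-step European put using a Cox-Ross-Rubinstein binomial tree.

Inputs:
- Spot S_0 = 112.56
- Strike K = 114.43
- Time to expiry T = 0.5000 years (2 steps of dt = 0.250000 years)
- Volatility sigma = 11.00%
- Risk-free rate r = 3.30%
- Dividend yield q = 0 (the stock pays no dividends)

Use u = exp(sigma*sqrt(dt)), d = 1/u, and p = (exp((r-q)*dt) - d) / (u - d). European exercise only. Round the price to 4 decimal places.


Answer: Price = V(0,0) = 3.4768

Derivation:
dt = T/N = 0.250000
u = exp(sigma*sqrt(dt)) = 1.056541; d = 1/u = 0.946485
p = (exp((r-q)*dt) - d) / (u - d) = 0.561526
Discount per step: exp(-r*dt) = 0.991784
Stock lattice S(k, i) with i counting down-moves:
  k=0: S(0,0) = 112.5600
  k=1: S(1,0) = 118.9242; S(1,1) = 106.5364
  k=2: S(2,0) = 125.6483; S(2,1) = 112.5600; S(2,2) = 100.8351
Terminal payoffs V(N, i) = max(K - S_T, 0):
  V(2,0) = 0.000000; V(2,1) = 1.870000; V(2,2) = 13.594910
Backward induction: V(k, i) = exp(-r*dt) * [p * V(k+1, i) + (1-p) * V(k+1, i+1)].
  V(1,0) = exp(-r*dt) * [p*0.000000 + (1-p)*1.870000] = 0.813210
  V(1,1) = exp(-r*dt) * [p*1.870000 + (1-p)*13.594910] = 6.953468
  V(0,0) = exp(-r*dt) * [p*0.813210 + (1-p)*6.953468] = 3.476753


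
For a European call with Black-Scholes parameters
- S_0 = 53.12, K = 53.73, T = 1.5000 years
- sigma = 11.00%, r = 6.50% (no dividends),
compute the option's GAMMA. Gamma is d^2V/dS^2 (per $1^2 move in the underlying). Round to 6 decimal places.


Answer: Gamma = 0.043439

Derivation:
d1 = 0.7063215045; d2 = 0.5715995687
phi(d1) = 0.3108690343; exp(-qT) = 1.0000000000; exp(-rT) = 0.9071023416
Gamma = exp(-qT) * phi(d1) / (S * sigma * sqrt(T)) = 1.0000000000 * 0.3108690343 / (53.1200 * 0.1100 * 1.2247448714) = 0.043439


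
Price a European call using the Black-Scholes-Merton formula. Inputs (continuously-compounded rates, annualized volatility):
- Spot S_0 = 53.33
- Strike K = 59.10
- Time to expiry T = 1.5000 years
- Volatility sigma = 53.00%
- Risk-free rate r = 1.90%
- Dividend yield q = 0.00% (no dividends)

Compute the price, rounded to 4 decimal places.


Answer: Price = 12.1286

Derivation:
d1 = (ln(S/K) + (r - q + 0.5*sigma^2) * T) / (sigma * sqrt(T)) = 0.21019873
d2 = d1 - sigma * sqrt(T) = -0.43891606
exp(-rT) = 0.97190229; exp(-qT) = 1.00000000
C = S_0 * exp(-qT) * N(d1) - K * exp(-rT) * N(d2)
N(d1) = 0.58324371; N(d2) = 0.33036118
C = 53.3300 * 1.00000000 * 0.58324371 - 59.1000 * 0.97190229 * 0.33036118 = 12.1286


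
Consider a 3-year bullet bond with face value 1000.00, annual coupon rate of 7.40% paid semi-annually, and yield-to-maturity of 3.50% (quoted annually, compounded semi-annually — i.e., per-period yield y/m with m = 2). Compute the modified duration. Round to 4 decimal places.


Answer: Modified duration = 2.7124

Derivation:
Coupon per period c = face * coupon_rate / m = 37.000000
Periods per year m = 2; per-period yield y/m = 0.017500
Number of cashflows N = 6
Cashflows (t years, CF_t, discount factor 1/(1+y/m)^(m*t), PV):
  t = 0.5000: CF_t = 37.000000, DF = 0.982801, PV = 36.363636
  t = 1.0000: CF_t = 37.000000, DF = 0.965898, PV = 35.738218
  t = 1.5000: CF_t = 37.000000, DF = 0.949285, PV = 35.123555
  t = 2.0000: CF_t = 37.000000, DF = 0.932959, PV = 34.519465
  t = 2.5000: CF_t = 37.000000, DF = 0.916913, PV = 33.925764
  t = 3.0000: CF_t = 1037.000000, DF = 0.901143, PV = 934.484816
Price P = sum_t PV_t = 1110.155454
First compute Macaulay numerator sum_t t * PV_t:
  t * PV_t at t = 0.5000: 18.181818
  t * PV_t at t = 1.0000: 35.738218
  t * PV_t at t = 1.5000: 52.685333
  t * PV_t at t = 2.0000: 69.038929
  t * PV_t at t = 2.5000: 84.814410
  t * PV_t at t = 3.0000: 2803.454447
Macaulay duration D = 3063.913155 / 1110.155454 = 2.759896
Modified duration = D / (1 + y/m) = 2.759896 / (1 + 0.017500) = 2.712428


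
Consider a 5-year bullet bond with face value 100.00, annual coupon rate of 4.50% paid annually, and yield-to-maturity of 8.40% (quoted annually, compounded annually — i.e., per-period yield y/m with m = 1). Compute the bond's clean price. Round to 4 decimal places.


Answer: Price = 84.5912

Derivation:
Coupon per period c = face * coupon_rate / m = 4.500000
Periods per year m = 1; per-period yield y/m = 0.084000
Number of cashflows N = 5
Cashflows (t years, CF_t, discount factor 1/(1+y/m)^(m*t), PV):
  t = 1.0000: CF_t = 4.500000, DF = 0.922509, PV = 4.151292
  t = 2.0000: CF_t = 4.500000, DF = 0.851023, PV = 3.829605
  t = 3.0000: CF_t = 4.500000, DF = 0.785077, PV = 3.532846
  t = 4.0000: CF_t = 4.500000, DF = 0.724241, PV = 3.259083
  t = 5.0000: CF_t = 104.500000, DF = 0.668119, PV = 69.818398
Price P = sum_t PV_t = 84.591223


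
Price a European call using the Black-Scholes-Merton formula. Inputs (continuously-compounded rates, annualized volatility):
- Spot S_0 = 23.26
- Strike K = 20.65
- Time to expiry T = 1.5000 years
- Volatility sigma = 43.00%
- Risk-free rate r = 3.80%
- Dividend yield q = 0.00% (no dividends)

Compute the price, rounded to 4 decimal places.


d1 = (ln(S/K) + (r - q + 0.5*sigma^2) * T) / (sigma * sqrt(T)) = 0.59755175
d2 = d1 - sigma * sqrt(T) = 0.07091145
exp(-rT) = 0.94459407; exp(-qT) = 1.00000000
C = S_0 * exp(-qT) * N(d1) - K * exp(-rT) * N(d2)
N(d1) = 0.72493047; N(d2) = 0.52826589
C = 23.2600 * 1.00000000 * 0.72493047 - 20.6500 * 0.94459407 * 0.52826589 = 6.5576

Answer: Price = 6.5576


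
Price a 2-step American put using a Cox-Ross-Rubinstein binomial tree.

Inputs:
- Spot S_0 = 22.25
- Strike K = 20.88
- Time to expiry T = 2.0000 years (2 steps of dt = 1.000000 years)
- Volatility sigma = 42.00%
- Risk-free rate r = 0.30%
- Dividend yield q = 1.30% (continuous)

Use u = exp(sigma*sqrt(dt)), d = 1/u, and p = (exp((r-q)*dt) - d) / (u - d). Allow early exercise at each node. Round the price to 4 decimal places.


dt = T/N = 1.000000
u = exp(sigma*sqrt(dt)) = 1.521962; d = 1/u = 0.657047
p = (exp((r-q)*dt) - d) / (u - d) = 0.385013
Discount per step: exp(-r*dt) = 0.997004
Stock lattice S(k, i) with i counting down-moves:
  k=0: S(0,0) = 22.2500
  k=1: S(1,0) = 33.8636; S(1,1) = 14.6193
  k=2: S(2,0) = 51.5392; S(2,1) = 22.2500; S(2,2) = 9.6056
Terminal payoffs V(N, i) = max(K - S_T, 0):
  V(2,0) = 0.000000; V(2,1) = 0.000000; V(2,2) = 11.274441
Backward induction: V(k, i) = exp(-r*dt) * [p * V(k+1, i) + (1-p) * V(k+1, i+1)]; then take max(V_cont, immediate exercise) for American.
  V(1,0) = exp(-r*dt) * [p*0.000000 + (1-p)*0.000000] = 0.000000; exercise = 0.000000; V(1,0) = max -> 0.000000
  V(1,1) = exp(-r*dt) * [p*0.000000 + (1-p)*11.274441] = 6.912870; exercise = 6.260708; V(1,1) = max -> 6.912870
  V(0,0) = exp(-r*dt) * [p*0.000000 + (1-p)*6.912870] = 4.238594; exercise = 0.000000; V(0,0) = max -> 4.238594

Answer: Price = V(0,0) = 4.2386


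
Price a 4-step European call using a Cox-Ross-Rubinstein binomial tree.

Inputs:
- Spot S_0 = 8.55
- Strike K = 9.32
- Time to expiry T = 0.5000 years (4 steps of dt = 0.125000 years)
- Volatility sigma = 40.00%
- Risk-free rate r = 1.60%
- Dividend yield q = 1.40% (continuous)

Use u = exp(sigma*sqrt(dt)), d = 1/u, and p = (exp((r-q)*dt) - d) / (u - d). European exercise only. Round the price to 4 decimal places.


dt = T/N = 0.125000
u = exp(sigma*sqrt(dt)) = 1.151910; d = 1/u = 0.868123
p = (exp((r-q)*dt) - d) / (u - d) = 0.465585
Discount per step: exp(-r*dt) = 0.998002
Stock lattice S(k, i) with i counting down-moves:
  k=0: S(0,0) = 8.5500
  k=1: S(1,0) = 9.8488; S(1,1) = 7.4225
  k=2: S(2,0) = 11.3450; S(2,1) = 8.5500; S(2,2) = 6.4436
  k=3: S(3,0) = 13.0684; S(3,1) = 9.8488; S(3,2) = 7.4225; S(3,3) = 5.5938
  k=4: S(4,0) = 15.0536; S(4,1) = 11.3450; S(4,2) = 8.5500; S(4,3) = 6.4436; S(4,4) = 4.8561
Terminal payoffs V(N, i) = max(S_T - K, 0):
  V(4,0) = 5.733593; V(4,1) = 2.024965; V(4,2) = 0.000000; V(4,3) = 0.000000; V(4,4) = 0.000000
Backward induction: V(k, i) = exp(-r*dt) * [p * V(k+1, i) + (1-p) * V(k+1, i+1)].
  V(3,0) = exp(-r*dt) * [p*5.733593 + (1-p)*2.024965] = 3.744149
  V(3,1) = exp(-r*dt) * [p*2.024965 + (1-p)*0.000000] = 0.940908
  V(3,2) = exp(-r*dt) * [p*0.000000 + (1-p)*0.000000] = 0.000000
  V(3,3) = exp(-r*dt) * [p*0.000000 + (1-p)*0.000000] = 0.000000
  V(2,0) = exp(-r*dt) * [p*3.744149 + (1-p)*0.940908] = 2.241566
  V(2,1) = exp(-r*dt) * [p*0.940908 + (1-p)*0.000000] = 0.437197
  V(2,2) = exp(-r*dt) * [p*0.000000 + (1-p)*0.000000] = 0.000000
  V(1,0) = exp(-r*dt) * [p*2.241566 + (1-p)*0.437197] = 1.274731
  V(1,1) = exp(-r*dt) * [p*0.437197 + (1-p)*0.000000] = 0.203146
  V(0,0) = exp(-r*dt) * [p*1.274731 + (1-p)*0.203146] = 0.700657

Answer: Price = V(0,0) = 0.7007


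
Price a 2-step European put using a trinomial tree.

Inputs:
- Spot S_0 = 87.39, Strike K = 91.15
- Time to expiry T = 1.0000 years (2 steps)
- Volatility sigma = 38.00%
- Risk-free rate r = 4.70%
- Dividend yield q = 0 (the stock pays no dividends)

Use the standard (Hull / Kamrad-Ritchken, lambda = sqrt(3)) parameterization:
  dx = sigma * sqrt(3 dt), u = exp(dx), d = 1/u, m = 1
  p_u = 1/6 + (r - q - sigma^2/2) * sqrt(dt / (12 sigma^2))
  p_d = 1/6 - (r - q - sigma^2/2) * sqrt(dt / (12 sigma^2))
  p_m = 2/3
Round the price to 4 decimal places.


dt = T/N = 0.500000; dx = sigma*sqrt(3*dt) = 0.465403
u = exp(dx) = 1.592656; d = 1/u = 0.627882
p_u = 0.153130, p_m = 0.666667, p_d = 0.180203
Discount per step: exp(-r*dt) = 0.976774
Stock lattice S(k, j) with j the centered position index:
  k=0: S(0,+0) = 87.3900
  k=1: S(1,-1) = 54.8706; S(1,+0) = 87.3900; S(1,+1) = 139.1822
  k=2: S(2,-2) = 34.4523; S(2,-1) = 54.8706; S(2,+0) = 87.3900; S(2,+1) = 139.1822; S(2,+2) = 221.6694
Terminal payoffs V(N, j) = max(K - S_T, 0):
  V(2,-2) = 56.697734; V(2,-1) = 36.279393; V(2,+0) = 3.760000; V(2,+1) = 0.000000; V(2,+2) = 0.000000
Backward induction: V(k, j) = exp(-r*dt) * [p_u * V(k+1, j+1) + p_m * V(k+1, j) + p_d * V(k+1, j-1)]
  V(1,-1) = exp(-r*dt) * [p_u*3.760000 + p_m*36.279393 + p_d*56.697734] = 34.166724
  V(1,+0) = exp(-r*dt) * [p_u*0.000000 + p_m*3.760000 + p_d*36.279393] = 8.834270
  V(1,+1) = exp(-r*dt) * [p_u*0.000000 + p_m*0.000000 + p_d*3.760000] = 0.661827
  V(0,+0) = exp(-r*dt) * [p_u*0.661827 + p_m*8.834270 + p_d*34.166724] = 11.865671

Answer: Price = V(0,0) = 11.8657


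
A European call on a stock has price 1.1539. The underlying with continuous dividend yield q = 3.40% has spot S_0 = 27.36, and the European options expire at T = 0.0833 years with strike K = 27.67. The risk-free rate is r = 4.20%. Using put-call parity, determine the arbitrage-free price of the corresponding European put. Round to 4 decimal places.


Answer: Put price = 1.4446

Derivation:
Put-call parity: C - P = S_0 * exp(-qT) - K * exp(-rT).
S_0 * exp(-qT) = 27.3600 * 0.99717181 = 27.28262064
K * exp(-rT) = 27.6700 * 0.99650751 = 27.57336288
P = C - S*exp(-qT) + K*exp(-rT)
P = 1.1539 - 27.28262064 + 27.57336288 = 1.4446


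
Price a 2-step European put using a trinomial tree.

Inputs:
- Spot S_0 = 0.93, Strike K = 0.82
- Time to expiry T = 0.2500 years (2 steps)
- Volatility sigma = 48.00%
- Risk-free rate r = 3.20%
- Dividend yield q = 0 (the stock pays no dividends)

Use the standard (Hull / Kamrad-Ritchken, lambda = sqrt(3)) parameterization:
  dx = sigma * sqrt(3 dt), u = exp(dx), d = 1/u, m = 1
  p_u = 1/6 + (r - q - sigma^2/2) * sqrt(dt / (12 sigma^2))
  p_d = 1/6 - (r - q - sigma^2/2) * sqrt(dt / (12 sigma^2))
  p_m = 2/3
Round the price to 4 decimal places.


Answer: Price = V(0,0) = 0.0412

Derivation:
dt = T/N = 0.125000; dx = sigma*sqrt(3*dt) = 0.293939
u = exp(dx) = 1.341702; d = 1/u = 0.745322
p_u = 0.148976, p_m = 0.666667, p_d = 0.184357
Discount per step: exp(-r*dt) = 0.996008
Stock lattice S(k, j) with j the centered position index:
  k=0: S(0,+0) = 0.9300
  k=1: S(1,-1) = 0.6931; S(1,+0) = 0.9300; S(1,+1) = 1.2478
  k=2: S(2,-2) = 0.5166; S(2,-1) = 0.6931; S(2,+0) = 0.9300; S(2,+1) = 1.2478; S(2,+2) = 1.6742
Terminal payoffs V(N, j) = max(K - S_T, 0):
  V(2,-2) = 0.303380; V(2,-1) = 0.126850; V(2,+0) = 0.000000; V(2,+1) = 0.000000; V(2,+2) = 0.000000
Backward induction: V(k, j) = exp(-r*dt) * [p_u * V(k+1, j+1) + p_m * V(k+1, j) + p_d * V(k+1, j-1)]
  V(1,-1) = exp(-r*dt) * [p_u*0.000000 + p_m*0.126850 + p_d*0.303380] = 0.139936
  V(1,+0) = exp(-r*dt) * [p_u*0.000000 + p_m*0.000000 + p_d*0.126850] = 0.023292
  V(1,+1) = exp(-r*dt) * [p_u*0.000000 + p_m*0.000000 + p_d*0.000000] = 0.000000
  V(0,+0) = exp(-r*dt) * [p_u*0.000000 + p_m*0.023292 + p_d*0.139936] = 0.041162
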